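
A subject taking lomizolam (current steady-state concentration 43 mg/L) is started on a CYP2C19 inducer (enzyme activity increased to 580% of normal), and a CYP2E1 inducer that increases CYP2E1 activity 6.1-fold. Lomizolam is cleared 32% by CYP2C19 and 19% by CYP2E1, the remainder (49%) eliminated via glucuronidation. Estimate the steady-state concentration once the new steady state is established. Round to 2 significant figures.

12 mg/L

CYP2C19: 0.32 × 5.8 = 1.856
CYP2E1: 0.19 × 6.1 = 1.159
Other: 0.49 (unchanged)
New clearance relative to baseline: 1.856 + 1.159 + 0.49 = 3.505.
Dividing the baseline by the relative clearance: 43 / 3.505 = 12 mg/L.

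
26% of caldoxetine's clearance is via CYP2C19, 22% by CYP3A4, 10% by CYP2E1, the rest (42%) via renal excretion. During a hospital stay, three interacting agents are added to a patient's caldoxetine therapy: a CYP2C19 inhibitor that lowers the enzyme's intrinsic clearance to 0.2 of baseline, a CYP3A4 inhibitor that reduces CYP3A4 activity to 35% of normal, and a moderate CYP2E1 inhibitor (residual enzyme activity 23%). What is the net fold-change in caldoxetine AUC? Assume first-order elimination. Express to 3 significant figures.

1.75

CYP2C19: 0.26 × 0.2 = 0.052
CYP3A4: 0.22 × 0.35 = 0.077
CYP2E1: 0.1 × 0.23 = 0.023
Other: 0.42 (unchanged)
New clearance relative to baseline: 0.052 + 0.077 + 0.023 + 0.42 = 0.572.
AUC ∝ 1/CL: fold-change = 1 / 0.572 = 1.75.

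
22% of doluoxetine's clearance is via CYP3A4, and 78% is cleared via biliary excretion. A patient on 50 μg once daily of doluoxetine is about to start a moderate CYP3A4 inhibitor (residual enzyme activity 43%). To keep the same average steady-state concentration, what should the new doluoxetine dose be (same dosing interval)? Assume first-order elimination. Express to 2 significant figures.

44 μg

The CYP3A4 pathway (22% of clearance) drops to 0.43× activity: 0.22 × 0.43 = 0.0946.
The remaining 78% of clearance is unaffected.
Relative clearance = 0.0946 + 0.78 = 0.8746.
Css,avg = (dose rate)/CL, so holding Css fixed requires dose ∝ CL: 50 × 0.8746 = 44 μg.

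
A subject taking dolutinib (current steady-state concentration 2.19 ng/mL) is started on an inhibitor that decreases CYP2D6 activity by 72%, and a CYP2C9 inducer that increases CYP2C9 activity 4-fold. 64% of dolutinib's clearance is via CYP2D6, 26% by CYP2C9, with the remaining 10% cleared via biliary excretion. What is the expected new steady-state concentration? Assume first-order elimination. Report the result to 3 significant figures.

CYP2D6: 0.64 × 0.28 = 0.1792
CYP2C9: 0.26 × 4 = 1.04
Other: 0.1 (unchanged)
CL_new/CL_old = 0.1792 + 1.04 + 0.1 = 1.3192.
Steady-state concentration ∝ 1/CL: new value = 2.19 / 1.3192 = 1.66 ng/mL.

1.66 ng/mL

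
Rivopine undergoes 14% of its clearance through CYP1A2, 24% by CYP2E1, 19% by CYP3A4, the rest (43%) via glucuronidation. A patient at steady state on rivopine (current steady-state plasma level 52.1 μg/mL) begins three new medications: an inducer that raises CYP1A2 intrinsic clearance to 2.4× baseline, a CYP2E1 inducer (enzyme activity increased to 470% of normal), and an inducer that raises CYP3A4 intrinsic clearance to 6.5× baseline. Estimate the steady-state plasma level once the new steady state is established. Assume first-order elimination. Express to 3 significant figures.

16.7 μg/mL

The CYP1A2 pathway (14% of clearance) increases to 2.4× activity: 0.14 × 2.4 = 0.336.
The CYP2E1 pathway (24% of clearance) is boosted to 4.7× activity: 0.24 × 4.7 = 1.128.
The CYP3A4 pathway (19% of clearance) rises to 6.5× activity: 0.19 × 6.5 = 1.235.
The remaining 43% of clearance is unaffected.
New clearance relative to baseline: 0.336 + 1.128 + 1.235 + 0.43 = 3.129.
Steady-state plasma level ∝ 1/CL: new value = 52.1 / 3.129 = 16.7 μg/mL.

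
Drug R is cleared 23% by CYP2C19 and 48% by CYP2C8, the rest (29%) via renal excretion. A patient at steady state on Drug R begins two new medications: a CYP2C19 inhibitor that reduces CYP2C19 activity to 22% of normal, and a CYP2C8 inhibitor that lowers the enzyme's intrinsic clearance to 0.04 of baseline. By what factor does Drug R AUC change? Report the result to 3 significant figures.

CYP2C19: 0.23 × 0.22 = 0.0506
CYP2C8: 0.48 × 0.04 = 0.0192
Other: 0.29 (unchanged)
CL_new/CL_old = 0.0506 + 0.0192 + 0.29 = 0.3598.
Because AUC varies inversely with clearance, the combined effect is 1 / 0.3598 = 2.78.

2.78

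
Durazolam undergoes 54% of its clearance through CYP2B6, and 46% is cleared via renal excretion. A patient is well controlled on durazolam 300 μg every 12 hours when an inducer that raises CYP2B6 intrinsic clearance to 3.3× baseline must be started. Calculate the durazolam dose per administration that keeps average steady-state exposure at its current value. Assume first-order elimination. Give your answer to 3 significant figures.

The CYP2B6 pathway (54% of clearance) increases to 3.3× activity: 0.54 × 3.3 = 1.782.
The remaining 46% of clearance is unaffected.
New clearance relative to baseline: 1.782 + 0.46 = 2.242.
Exposure is unchanged when dose changes in proportion to clearance. New dose = 300 μg × 2.242 = 673 μg.

673 μg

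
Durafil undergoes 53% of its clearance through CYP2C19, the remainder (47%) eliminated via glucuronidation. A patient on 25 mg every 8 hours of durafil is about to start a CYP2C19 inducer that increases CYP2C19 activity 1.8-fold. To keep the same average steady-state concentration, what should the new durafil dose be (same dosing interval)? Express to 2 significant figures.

36 mg

CYP2C19: 0.53 × 1.8 = 0.954
Other: 0.47 (unchanged)
New clearance relative to baseline: 0.954 + 0.47 = 1.424.
Css,avg = (dose rate)/CL, so holding Css fixed requires dose ∝ CL: 25 × 1.424 = 36 mg.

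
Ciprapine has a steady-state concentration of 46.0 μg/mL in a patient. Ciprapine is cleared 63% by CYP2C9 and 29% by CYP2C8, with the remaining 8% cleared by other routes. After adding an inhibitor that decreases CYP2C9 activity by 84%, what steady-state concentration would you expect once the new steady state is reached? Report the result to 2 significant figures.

98 μg/mL

The CYP2C9 pathway (63% of clearance) falls to 0.16× activity: 0.63 × 0.16 = 0.1008.
CYP2C8 (29%) and the residual 8% are unaffected.
CL_new/CL_old = 0.1008 + 0.29 + 0.08 = 0.4708.
New steady-state concentration = baseline ÷ relative clearance = 46.0 / 0.4708 = 98 μg/mL.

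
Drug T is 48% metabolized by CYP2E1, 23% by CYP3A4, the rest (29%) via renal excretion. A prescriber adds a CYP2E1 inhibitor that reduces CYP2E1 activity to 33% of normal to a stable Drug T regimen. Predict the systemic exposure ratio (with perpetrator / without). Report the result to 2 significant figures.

CYP2E1: 0.48 × 0.33 = 0.1584
CYP3A4: 0.23 (unchanged)
Other: 0.29 (unchanged)
CL_new/CL_old = 0.1584 + 0.23 + 0.29 = 0.6784.
Systemic exposure is inversely proportional to clearance, so the fold-change is 1 / 0.6784 = 1.5.

1.5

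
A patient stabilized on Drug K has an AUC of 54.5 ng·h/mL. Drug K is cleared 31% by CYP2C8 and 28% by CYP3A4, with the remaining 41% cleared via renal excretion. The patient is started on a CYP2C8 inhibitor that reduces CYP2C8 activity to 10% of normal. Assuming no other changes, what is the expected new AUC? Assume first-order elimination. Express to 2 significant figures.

76 ng·h/mL

CYP2C8: 0.31 × 0.1 = 0.031
CYP3A4: 0.28 (unchanged)
Other: 0.41 (unchanged)
CL_new/CL_old = 0.031 + 0.28 + 0.41 = 0.721.
New AUC = baseline ÷ relative clearance = 54.5 / 0.721 = 76 ng·h/mL.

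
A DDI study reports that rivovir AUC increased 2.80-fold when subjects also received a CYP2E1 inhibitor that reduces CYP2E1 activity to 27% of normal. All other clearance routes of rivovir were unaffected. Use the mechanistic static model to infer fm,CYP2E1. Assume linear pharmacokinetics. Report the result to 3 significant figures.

0.881

Call the CYP2E1 fraction fm. After the interaction, CL_new/CL_old = fm × 0.27 + (1 − fm).
AUC ratio = 1 / (new CL fraction), so new CL fraction = 1 / 2.80 = 0.3571.
fm × 0.27 + 1 − fm = 0.3571  ⇒  fm × (0.27 − 1) = −0.6429  ⇒  fm = 0.881.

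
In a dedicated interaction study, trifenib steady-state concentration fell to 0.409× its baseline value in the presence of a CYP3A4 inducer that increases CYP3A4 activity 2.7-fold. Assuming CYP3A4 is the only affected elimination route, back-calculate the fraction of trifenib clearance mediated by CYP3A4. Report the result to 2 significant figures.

Call the CYP3A4 fraction fm. After the interaction, CL_new/CL_old = fm × 2.7 + (1 − fm).
Steady-state concentration ratio = 1 / (new CL fraction), so new CL fraction = 1 / 0.409 = 2.445.
fm × 2.7 + 1 − fm = 2.445  ⇒  fm × (2.7 − 1) = 1.445  ⇒  fm = 0.85.

0.85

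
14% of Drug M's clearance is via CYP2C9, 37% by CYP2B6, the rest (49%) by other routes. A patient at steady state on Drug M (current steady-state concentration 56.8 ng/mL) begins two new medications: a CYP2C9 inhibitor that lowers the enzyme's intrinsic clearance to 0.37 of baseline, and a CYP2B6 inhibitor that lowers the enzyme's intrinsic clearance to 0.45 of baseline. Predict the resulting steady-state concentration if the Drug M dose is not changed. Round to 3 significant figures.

The CYP2C9 pathway (14% of clearance) drops to 0.37× activity: 0.14 × 0.37 = 0.0518.
The CYP2B6 pathway (37% of clearance) drops to 0.45× activity: 0.37 × 0.45 = 0.1665.
Non-CYP routes (49%) are unchanged.
Relative clearance = 0.0518 + 0.1665 + 0.49 = 0.7083.
Steady-state concentration ∝ 1/CL: new value = 56.8 / 0.7083 = 80.2 ng/mL.

80.2 ng/mL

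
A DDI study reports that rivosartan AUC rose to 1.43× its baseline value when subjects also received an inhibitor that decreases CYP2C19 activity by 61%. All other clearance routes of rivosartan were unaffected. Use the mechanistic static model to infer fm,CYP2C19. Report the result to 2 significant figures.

Let x = fm,CYP2C19. Because AUC ∝ 1/CL, relative clearance fell to 1/1.43 = 0.6993.
Only the CYP2C19 route changed, so 0.6993 = x·0.39 + (1 − x), giving x = 0.49.

0.49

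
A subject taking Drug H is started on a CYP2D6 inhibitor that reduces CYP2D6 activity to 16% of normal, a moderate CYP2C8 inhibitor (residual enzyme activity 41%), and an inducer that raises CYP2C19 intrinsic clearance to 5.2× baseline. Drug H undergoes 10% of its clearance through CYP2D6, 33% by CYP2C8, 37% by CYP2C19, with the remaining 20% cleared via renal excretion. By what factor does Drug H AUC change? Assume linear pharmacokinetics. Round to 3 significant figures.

0.440

The CYP2D6 pathway (10% of clearance) is reduced to 0.16× activity: 0.1 × 0.16 = 0.016.
The CYP2C8 pathway (33% of clearance) falls to 0.41× activity: 0.33 × 0.41 = 0.1353.
The CYP2C19 pathway (37% of clearance) increases to 5.2× activity: 0.37 × 5.2 = 1.924.
Non-CYP routes (20%) are unchanged.
CL_new/CL_old = 0.016 + 0.1353 + 1.924 + 0.2 = 2.2753.
Because AUC varies inversely with clearance, the combined effect is 1 / 2.2753 = 0.440.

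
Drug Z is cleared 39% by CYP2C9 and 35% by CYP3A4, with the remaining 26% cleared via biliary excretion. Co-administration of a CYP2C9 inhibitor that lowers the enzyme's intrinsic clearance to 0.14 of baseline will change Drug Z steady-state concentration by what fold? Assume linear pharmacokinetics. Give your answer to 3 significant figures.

1.50

CYP2C9: 0.39 × 0.14 = 0.0546
CYP3A4: 0.35 (unchanged)
Other: 0.26 (unchanged)
CL_new/CL_old = 0.0546 + 0.35 + 0.26 = 0.6646.
Since steady-state concentration ∝ 1/CL, the ratio is 1 / 0.6646 = 1.50.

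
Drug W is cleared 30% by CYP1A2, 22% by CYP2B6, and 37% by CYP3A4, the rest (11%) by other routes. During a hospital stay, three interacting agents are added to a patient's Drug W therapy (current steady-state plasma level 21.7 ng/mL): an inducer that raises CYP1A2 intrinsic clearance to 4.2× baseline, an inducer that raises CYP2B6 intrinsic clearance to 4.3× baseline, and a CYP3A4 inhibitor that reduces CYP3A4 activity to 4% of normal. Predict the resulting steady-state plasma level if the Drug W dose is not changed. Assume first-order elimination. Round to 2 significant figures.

CYP1A2: 0.3 × 4.2 = 1.26
CYP2B6: 0.22 × 4.3 = 0.946
CYP3A4: 0.37 × 0.04 = 0.0148
Other: 0.11 (unchanged)
Relative clearance = 1.26 + 0.946 + 0.0148 + 0.11 = 2.3308.
New steady-state plasma level = 21.7 / 2.3308 = 9.3 ng/mL (concentration scales inversely with clearance).

9.3 ng/mL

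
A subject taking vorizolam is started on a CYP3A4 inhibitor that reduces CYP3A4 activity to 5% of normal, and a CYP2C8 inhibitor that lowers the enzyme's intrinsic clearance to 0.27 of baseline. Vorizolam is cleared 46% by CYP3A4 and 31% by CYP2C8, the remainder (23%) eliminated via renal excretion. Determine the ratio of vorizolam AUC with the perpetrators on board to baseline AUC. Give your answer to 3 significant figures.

2.97

CYP3A4: 0.46 × 0.05 = 0.023
CYP2C8: 0.31 × 0.27 = 0.0837
Other: 0.23 (unchanged)
Relative clearance = 0.023 + 0.0837 + 0.23 = 0.3367.
Because AUC varies inversely with clearance, the combined effect is 1 / 0.3367 = 2.97.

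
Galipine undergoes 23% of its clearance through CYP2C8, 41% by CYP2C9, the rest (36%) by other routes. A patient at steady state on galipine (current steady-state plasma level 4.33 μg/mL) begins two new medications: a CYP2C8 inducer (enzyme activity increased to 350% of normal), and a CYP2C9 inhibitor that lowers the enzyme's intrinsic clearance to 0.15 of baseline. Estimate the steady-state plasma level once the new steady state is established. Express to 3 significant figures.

3.53 μg/mL

CYP2C8: 0.23 × 3.5 = 0.805
CYP2C9: 0.41 × 0.15 = 0.0615
Other: 0.36 (unchanged)
CL_new/CL_old = 0.805 + 0.0615 + 0.36 = 1.2265.
Dividing the baseline by the relative clearance: 4.33 / 1.2265 = 3.53 μg/mL.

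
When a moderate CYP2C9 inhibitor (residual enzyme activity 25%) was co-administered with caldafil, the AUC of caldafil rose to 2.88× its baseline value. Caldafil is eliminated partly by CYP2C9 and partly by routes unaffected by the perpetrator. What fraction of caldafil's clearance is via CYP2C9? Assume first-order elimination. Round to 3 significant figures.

0.870

CL'/CL = 1 / 2.88 = 0.3472
0.25·fm + (1 − fm) = 0.3472
fm = (0.3472 − 1) / (0.25 − 1) = 0.870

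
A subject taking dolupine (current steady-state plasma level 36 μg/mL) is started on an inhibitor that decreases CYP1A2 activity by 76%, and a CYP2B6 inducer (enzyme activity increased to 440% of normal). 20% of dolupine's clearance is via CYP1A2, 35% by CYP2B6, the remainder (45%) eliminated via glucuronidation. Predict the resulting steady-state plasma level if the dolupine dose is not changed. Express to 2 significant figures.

18 μg/mL

CYP1A2: 0.2 × 0.24 = 0.048
CYP2B6: 0.35 × 4.4 = 1.54
Other: 0.45 (unchanged)
CL_new/CL_old = 0.048 + 1.54 + 0.45 = 2.038.
Dividing the baseline by the relative clearance: 36 / 2.038 = 18 μg/mL.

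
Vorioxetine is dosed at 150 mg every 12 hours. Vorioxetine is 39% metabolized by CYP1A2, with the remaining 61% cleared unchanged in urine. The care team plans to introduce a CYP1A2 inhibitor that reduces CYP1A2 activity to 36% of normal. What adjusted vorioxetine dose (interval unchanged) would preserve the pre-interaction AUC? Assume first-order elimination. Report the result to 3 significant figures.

113 mg

The CYP1A2 pathway (39% of clearance) drops to 0.36× activity: 0.39 × 0.36 = 0.1404.
The remaining 61% of clearance is unaffected.
CL_new/CL_old = 0.1404 + 0.61 = 0.7504.
Css,avg = (dose rate)/CL, so holding Css fixed requires dose ∝ CL: 150 × 0.7504 = 113 mg.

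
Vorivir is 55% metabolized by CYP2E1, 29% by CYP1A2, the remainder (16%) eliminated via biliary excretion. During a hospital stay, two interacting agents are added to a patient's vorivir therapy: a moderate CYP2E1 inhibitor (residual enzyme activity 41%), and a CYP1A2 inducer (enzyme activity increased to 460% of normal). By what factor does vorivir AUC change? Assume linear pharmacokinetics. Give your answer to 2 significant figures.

0.58

The CYP2E1 pathway (55% of clearance) falls to 0.41× activity: 0.55 × 0.41 = 0.2255.
The CYP1A2 pathway (29% of clearance) rises to 4.6× activity: 0.29 × 4.6 = 1.334.
Non-CYP routes (16%) are unchanged.
CL_new/CL_old = 0.2255 + 1.334 + 0.16 = 1.7195.
Net AUC ratio = 1 / 1.7195 = 0.58.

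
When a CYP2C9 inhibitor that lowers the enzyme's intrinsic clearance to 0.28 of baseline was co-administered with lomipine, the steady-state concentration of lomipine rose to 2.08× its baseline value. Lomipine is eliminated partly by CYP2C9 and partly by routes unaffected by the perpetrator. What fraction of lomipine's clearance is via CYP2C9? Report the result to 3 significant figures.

0.721

CL'/CL = 1 / 2.08 = 0.4808
0.28·fm + (1 − fm) = 0.4808
fm = (0.4808 − 1) / (0.28 − 1) = 0.721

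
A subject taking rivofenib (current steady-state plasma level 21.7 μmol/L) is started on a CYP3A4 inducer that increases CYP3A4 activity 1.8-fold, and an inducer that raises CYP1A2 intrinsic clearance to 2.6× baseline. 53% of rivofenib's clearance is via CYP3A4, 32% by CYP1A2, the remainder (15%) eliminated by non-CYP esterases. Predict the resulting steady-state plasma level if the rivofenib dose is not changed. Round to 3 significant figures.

The CYP3A4 pathway (53% of clearance) rises to 1.8× activity: 0.53 × 1.8 = 0.954.
The CYP1A2 pathway (32% of clearance) rises to 2.6× activity: 0.32 × 2.6 = 0.832.
The remaining 15% of clearance is unaffected.
New clearance relative to baseline: 0.954 + 0.832 + 0.15 = 1.936.
New steady-state plasma level = 21.7 / 1.936 = 11.2 μmol/L (concentration scales inversely with clearance).

11.2 μmol/L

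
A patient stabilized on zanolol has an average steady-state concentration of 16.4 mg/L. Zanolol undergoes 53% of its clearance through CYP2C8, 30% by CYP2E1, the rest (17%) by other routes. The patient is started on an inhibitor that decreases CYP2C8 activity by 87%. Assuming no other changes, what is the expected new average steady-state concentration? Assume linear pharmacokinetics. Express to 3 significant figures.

30.4 mg/L

CYP2C8: 0.53 × 0.13 = 0.0689
CYP2E1: 0.3 (unchanged)
Other: 0.17 (unchanged)
New clearance relative to baseline: 0.0689 + 0.3 + 0.17 = 0.5389.
New average steady-state concentration = baseline ÷ relative clearance = 16.4 / 0.5389 = 30.4 mg/L.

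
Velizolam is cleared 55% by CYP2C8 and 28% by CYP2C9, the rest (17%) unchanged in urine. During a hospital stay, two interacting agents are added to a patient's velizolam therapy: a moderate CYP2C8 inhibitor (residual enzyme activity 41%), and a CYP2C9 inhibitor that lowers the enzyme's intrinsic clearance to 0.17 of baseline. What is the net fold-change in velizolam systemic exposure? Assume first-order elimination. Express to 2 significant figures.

The CYP2C8 pathway (55% of clearance) falls to 0.41× activity: 0.55 × 0.41 = 0.2255.
The CYP2C9 pathway (28% of clearance) drops to 0.17× activity: 0.28 × 0.17 = 0.0476.
The remaining 17% of clearance is unaffected.
Relative clearance = 0.2255 + 0.0476 + 0.17 = 0.4431.
Systemic exposure ∝ 1/CL: fold-change = 1 / 0.4431 = 2.3.

2.3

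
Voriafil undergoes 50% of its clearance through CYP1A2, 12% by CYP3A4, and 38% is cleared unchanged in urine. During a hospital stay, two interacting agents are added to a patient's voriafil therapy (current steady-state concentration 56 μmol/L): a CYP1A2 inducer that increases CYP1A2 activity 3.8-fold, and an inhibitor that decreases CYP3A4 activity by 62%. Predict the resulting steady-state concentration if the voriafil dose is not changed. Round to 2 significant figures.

24 μmol/L

CYP1A2: 0.5 × 3.8 = 1.9
CYP3A4: 0.12 × 0.38 = 0.0456
Other: 0.38 (unchanged)
CL_new/CL_old = 1.9 + 0.0456 + 0.38 = 2.3256.
Steady-state concentration ∝ 1/CL: new value = 56 / 2.3256 = 24 μmol/L.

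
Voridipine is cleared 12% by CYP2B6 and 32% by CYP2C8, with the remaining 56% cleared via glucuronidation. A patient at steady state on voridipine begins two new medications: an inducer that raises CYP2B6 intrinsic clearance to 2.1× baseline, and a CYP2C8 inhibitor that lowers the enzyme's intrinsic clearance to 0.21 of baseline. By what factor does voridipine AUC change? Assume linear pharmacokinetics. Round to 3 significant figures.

The CYP2B6 pathway (12% of clearance) is boosted to 2.1× activity: 0.12 × 2.1 = 0.252.
The CYP2C8 pathway (32% of clearance) is reduced to 0.21× activity: 0.32 × 0.21 = 0.0672.
Non-CYP routes (56%) are unchanged.
New clearance relative to baseline: 0.252 + 0.0672 + 0.56 = 0.8792.
Because AUC varies inversely with clearance, the combined effect is 1 / 0.8792 = 1.14.

1.14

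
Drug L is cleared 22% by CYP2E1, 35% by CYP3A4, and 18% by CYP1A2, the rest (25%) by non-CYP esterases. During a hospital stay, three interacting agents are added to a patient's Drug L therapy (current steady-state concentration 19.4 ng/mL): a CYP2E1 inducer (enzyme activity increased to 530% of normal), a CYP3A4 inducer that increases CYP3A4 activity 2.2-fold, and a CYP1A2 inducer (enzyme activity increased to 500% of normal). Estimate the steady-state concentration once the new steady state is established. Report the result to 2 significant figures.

The CYP2E1 pathway (22% of clearance) is boosted to 5.3× activity: 0.22 × 5.3 = 1.166.
The CYP3A4 pathway (35% of clearance) increases to 2.2× activity: 0.35 × 2.2 = 0.77.
The CYP1A2 pathway (18% of clearance) is boosted to 5× activity: 0.18 × 5 = 0.9.
Non-CYP routes (25%) are unchanged.
CL_new/CL_old = 1.166 + 0.77 + 0.9 + 0.25 = 3.086.
Dividing the baseline by the relative clearance: 19.4 / 3.086 = 6.3 ng/mL.

6.3 ng/mL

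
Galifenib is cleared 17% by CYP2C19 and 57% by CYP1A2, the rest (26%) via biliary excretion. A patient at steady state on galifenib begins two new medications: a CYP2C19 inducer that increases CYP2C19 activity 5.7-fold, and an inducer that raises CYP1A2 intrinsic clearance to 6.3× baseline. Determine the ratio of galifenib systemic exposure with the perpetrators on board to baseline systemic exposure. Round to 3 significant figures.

CYP2C19: 0.17 × 5.7 = 0.969
CYP1A2: 0.57 × 6.3 = 3.591
Other: 0.26 (unchanged)
Relative clearance = 0.969 + 3.591 + 0.26 = 4.82.
Systemic exposure ∝ 1/CL: fold-change = 1 / 4.82 = 0.207.

0.207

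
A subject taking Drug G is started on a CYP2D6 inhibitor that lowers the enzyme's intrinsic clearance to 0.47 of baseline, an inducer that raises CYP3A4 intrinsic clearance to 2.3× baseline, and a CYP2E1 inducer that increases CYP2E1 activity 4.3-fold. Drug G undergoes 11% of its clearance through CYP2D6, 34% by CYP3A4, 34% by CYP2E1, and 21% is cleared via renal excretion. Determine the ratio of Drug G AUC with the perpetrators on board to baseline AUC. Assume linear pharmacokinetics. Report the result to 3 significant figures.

The CYP2D6 pathway (11% of clearance) drops to 0.47× activity: 0.11 × 0.47 = 0.0517.
The CYP3A4 pathway (34% of clearance) increases to 2.3× activity: 0.34 × 2.3 = 0.782.
The CYP2E1 pathway (34% of clearance) increases to 4.3× activity: 0.34 × 4.3 = 1.462.
Non-CYP routes (21%) are unchanged.
Relative clearance = 0.0517 + 0.782 + 1.462 + 0.21 = 2.5057.
Because AUC varies inversely with clearance, the combined effect is 1 / 2.5057 = 0.399.

0.399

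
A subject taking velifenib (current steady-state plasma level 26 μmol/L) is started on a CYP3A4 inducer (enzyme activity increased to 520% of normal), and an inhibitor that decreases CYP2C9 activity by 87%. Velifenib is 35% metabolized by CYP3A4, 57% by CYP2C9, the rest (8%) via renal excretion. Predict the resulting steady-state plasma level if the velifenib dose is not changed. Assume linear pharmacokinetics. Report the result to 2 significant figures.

The CYP3A4 pathway (35% of clearance) increases to 5.2× activity: 0.35 × 5.2 = 1.82.
The CYP2C9 pathway (57% of clearance) is reduced to 0.13× activity: 0.57 × 0.13 = 0.0741.
Non-CYP routes (8%) are unchanged.
Relative clearance = 1.82 + 0.0741 + 0.08 = 1.9741.
Steady-state plasma level ∝ 1/CL: new value = 26 / 1.9741 = 13 μmol/L.

13 μmol/L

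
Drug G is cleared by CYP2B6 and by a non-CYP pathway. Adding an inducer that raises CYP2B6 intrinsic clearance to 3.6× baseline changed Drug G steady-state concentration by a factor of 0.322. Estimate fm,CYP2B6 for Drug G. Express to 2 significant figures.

Let x = fm,CYP2B6. Because steady-state concentration ∝ 1/CL, relative clearance rose to 1/0.322 = 3.106.
Only the CYP2B6 route changed, so 3.106 = x·3.6 + (1 − x), giving x = 0.81.

0.81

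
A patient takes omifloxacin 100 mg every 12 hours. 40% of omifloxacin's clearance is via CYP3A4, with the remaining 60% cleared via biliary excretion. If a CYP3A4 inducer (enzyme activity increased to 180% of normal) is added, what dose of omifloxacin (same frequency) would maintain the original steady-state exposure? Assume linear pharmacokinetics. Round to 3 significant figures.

132 mg

The CYP3A4 pathway (40% of clearance) is boosted to 1.8× activity: 0.4 × 1.8 = 0.72.
Non-CYP routes (60%) are unchanged.
CL_new/CL_old = 0.72 + 0.6 = 1.32.
To maintain the same steady-state level, dose must scale with clearance: new dose = 100 × 1.32 = 132 mg.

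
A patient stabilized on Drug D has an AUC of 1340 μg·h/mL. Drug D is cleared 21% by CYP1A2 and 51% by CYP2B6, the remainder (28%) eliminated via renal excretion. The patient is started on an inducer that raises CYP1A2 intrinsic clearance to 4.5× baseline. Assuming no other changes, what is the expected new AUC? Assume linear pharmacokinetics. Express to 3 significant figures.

772 μg·h/mL

The CYP1A2 pathway (21% of clearance) rises to 4.5× activity: 0.21 × 4.5 = 0.945.
CYP2B6 (51%) and the residual 28% are unaffected.
CL_new/CL_old = 0.945 + 0.51 + 0.28 = 1.735.
New AUC = baseline ÷ relative clearance = 1340 / 1.735 = 772 μg·h/mL.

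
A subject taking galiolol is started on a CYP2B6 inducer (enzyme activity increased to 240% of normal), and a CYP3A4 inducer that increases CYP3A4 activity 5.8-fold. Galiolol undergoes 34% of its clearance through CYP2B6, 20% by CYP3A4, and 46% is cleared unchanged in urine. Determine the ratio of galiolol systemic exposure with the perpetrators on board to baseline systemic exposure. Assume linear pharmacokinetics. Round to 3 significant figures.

0.411

The CYP2B6 pathway (34% of clearance) is boosted to 2.4× activity: 0.34 × 2.4 = 0.816.
The CYP3A4 pathway (20% of clearance) rises to 5.8× activity: 0.2 × 5.8 = 1.16.
The remaining 46% of clearance is unaffected.
CL_new/CL_old = 0.816 + 1.16 + 0.46 = 2.436.
Systemic exposure ∝ 1/CL: fold-change = 1 / 2.436 = 0.411.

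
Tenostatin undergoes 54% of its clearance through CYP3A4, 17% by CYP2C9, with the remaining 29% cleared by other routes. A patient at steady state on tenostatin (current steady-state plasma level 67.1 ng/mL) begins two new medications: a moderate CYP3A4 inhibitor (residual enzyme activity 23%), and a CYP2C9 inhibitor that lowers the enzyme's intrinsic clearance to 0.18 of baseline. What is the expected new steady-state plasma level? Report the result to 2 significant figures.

CYP3A4: 0.54 × 0.23 = 0.1242
CYP2C9: 0.17 × 0.18 = 0.0306
Other: 0.29 (unchanged)
CL_new/CL_old = 0.1242 + 0.0306 + 0.29 = 0.4448.
New steady-state plasma level = 67.1 / 0.4448 = 1.5 × 10² ng/mL (concentration scales inversely with clearance).

1.5 × 10² ng/mL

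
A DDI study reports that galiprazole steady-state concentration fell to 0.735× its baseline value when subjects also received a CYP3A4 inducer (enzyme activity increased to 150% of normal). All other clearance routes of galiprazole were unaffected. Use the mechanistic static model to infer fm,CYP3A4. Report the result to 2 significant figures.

0.72

Write x for the fraction cleared via CYP3A4. The observed steady-state concentration change means clearance rose to 1/0.735 = 1.361 of baseline.
Setting x·1.5 + (1 − x) = 1.361 and solving: x = (1.361 − 1)/(1.5 − 1) = 0.72.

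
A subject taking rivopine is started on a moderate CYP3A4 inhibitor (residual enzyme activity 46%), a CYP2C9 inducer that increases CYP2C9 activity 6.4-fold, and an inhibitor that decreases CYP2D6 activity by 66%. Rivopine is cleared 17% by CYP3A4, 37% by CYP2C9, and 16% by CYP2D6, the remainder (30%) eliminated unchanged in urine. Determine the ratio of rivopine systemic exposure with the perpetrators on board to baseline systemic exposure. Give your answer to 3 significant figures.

0.357

CYP3A4: 0.17 × 0.46 = 0.0782
CYP2C9: 0.37 × 6.4 = 2.368
CYP2D6: 0.16 × 0.34 = 0.0544
Other: 0.3 (unchanged)
Relative clearance = 0.0782 + 2.368 + 0.0544 + 0.3 = 2.8006.
Systemic exposure ∝ 1/CL: fold-change = 1 / 2.8006 = 0.357.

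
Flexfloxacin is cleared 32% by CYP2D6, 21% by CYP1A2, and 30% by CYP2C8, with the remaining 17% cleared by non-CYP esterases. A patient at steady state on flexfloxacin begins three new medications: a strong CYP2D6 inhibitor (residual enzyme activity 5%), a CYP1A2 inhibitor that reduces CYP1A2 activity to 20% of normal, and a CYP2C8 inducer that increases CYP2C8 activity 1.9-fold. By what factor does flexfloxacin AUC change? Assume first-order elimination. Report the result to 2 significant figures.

CYP2D6: 0.32 × 0.05 = 0.016
CYP1A2: 0.21 × 0.2 = 0.042
CYP2C8: 0.3 × 1.9 = 0.57
Other: 0.17 (unchanged)
New clearance relative to baseline: 0.016 + 0.042 + 0.57 + 0.17 = 0.798.
AUC ∝ 1/CL: fold-change = 1 / 0.798 = 1.3.

1.3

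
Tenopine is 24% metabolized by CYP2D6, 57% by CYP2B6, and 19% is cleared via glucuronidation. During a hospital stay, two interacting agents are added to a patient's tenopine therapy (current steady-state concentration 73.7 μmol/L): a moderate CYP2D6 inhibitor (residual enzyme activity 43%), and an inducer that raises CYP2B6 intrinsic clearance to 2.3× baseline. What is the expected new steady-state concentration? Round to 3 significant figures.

45.9 μmol/L

The CYP2D6 pathway (24% of clearance) drops to 0.43× activity: 0.24 × 0.43 = 0.1032.
The CYP2B6 pathway (57% of clearance) rises to 2.3× activity: 0.57 × 2.3 = 1.311.
Non-CYP routes (19%) are unchanged.
New clearance relative to baseline: 0.1032 + 1.311 + 0.19 = 1.6042.
Steady-state concentration ∝ 1/CL: new value = 73.7 / 1.6042 = 45.9 μmol/L.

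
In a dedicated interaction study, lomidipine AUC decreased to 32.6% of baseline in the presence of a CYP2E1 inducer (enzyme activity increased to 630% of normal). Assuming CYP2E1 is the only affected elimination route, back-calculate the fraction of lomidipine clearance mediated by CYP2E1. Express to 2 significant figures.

Let x = fm,CYP2E1. Because AUC ∝ 1/CL, relative clearance rose to 1/0.326 = 3.067.
Only the CYP2E1 route changed, so 3.067 = x·6.3 + (1 − x), giving x = 0.39.

0.39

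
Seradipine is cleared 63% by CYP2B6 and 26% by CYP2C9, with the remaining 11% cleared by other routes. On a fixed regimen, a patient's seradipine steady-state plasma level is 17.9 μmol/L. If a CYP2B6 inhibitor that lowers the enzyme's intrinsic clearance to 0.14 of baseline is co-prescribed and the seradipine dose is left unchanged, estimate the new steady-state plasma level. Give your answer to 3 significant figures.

The CYP2B6 pathway (63% of clearance) drops to 0.14× activity: 0.63 × 0.14 = 0.0882.
CYP2C9 (26%) and the residual 11% are unaffected.
Relative clearance = 0.0882 + 0.26 + 0.11 = 0.4582.
Steady-state plasma level ∝ 1/CL, so new value = 17.9 / 0.4582 = 39.1 μmol/L.

39.1 μmol/L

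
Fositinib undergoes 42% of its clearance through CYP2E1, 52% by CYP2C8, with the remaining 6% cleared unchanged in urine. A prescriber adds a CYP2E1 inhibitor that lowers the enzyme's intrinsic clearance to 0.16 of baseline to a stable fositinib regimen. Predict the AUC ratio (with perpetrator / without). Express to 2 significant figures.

1.5

The CYP2E1 pathway (42% of clearance) drops to 0.16× activity: 0.42 × 0.16 = 0.0672.
CYP2C8 (52%) and the residual 6% are unaffected.
CL_new/CL_old = 0.0672 + 0.52 + 0.06 = 0.6472.
AUC is inversely proportional to clearance, so the fold-change is 1 / 0.6472 = 1.5.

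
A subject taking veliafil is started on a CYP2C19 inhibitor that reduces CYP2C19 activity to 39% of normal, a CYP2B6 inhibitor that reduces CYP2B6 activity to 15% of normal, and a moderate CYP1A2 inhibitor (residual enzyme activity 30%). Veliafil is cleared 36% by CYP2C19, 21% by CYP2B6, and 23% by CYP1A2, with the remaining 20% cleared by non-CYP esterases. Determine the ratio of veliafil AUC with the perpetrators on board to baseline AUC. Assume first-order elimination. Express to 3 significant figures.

The CYP2C19 pathway (36% of clearance) is reduced to 0.39× activity: 0.36 × 0.39 = 0.1404.
The CYP2B6 pathway (21% of clearance) is reduced to 0.15× activity: 0.21 × 0.15 = 0.0315.
The CYP1A2 pathway (23% of clearance) is reduced to 0.3× activity: 0.23 × 0.3 = 0.069.
The remaining 20% of clearance is unaffected.
Relative clearance = 0.1404 + 0.0315 + 0.069 + 0.2 = 0.4409.
AUC ∝ 1/CL: fold-change = 1 / 0.4409 = 2.27.

2.27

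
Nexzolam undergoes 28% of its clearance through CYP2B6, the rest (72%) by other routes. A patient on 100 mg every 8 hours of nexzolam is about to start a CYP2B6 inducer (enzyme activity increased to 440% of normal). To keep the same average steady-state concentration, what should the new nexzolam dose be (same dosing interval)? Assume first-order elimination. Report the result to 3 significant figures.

195 mg

The CYP2B6 pathway (28% of clearance) is boosted to 4.4× activity: 0.28 × 4.4 = 1.232.
The remaining 72% of clearance is unaffected.
New clearance relative to baseline: 1.232 + 0.72 = 1.952.
Css,avg = (dose rate)/CL, so holding Css fixed requires dose ∝ CL: 100 × 1.952 = 195 mg.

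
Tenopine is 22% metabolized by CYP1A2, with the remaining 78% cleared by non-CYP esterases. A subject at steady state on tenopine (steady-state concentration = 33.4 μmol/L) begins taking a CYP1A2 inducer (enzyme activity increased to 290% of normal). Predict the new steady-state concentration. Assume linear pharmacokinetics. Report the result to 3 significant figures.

23.6 μmol/L

The CYP1A2 pathway (22% of clearance) is boosted to 2.9× activity: 0.22 × 2.9 = 0.638.
The remaining 78% of clearance is unaffected.
Relative clearance = 0.638 + 0.78 = 1.418.
New steady-state concentration = baseline ÷ relative clearance = 33.4 / 1.418 = 23.6 μmol/L.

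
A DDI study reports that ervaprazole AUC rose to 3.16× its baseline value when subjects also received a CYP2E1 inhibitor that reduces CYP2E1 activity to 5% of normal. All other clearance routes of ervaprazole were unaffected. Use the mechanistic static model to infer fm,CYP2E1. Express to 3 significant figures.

Let x = fm,CYP2E1. Because AUC ∝ 1/CL, relative clearance fell to 1/3.16 = 0.3165.
Only the CYP2E1 route changed, so 0.3165 = x·0.05 + (1 − x), giving x = 0.720.

0.720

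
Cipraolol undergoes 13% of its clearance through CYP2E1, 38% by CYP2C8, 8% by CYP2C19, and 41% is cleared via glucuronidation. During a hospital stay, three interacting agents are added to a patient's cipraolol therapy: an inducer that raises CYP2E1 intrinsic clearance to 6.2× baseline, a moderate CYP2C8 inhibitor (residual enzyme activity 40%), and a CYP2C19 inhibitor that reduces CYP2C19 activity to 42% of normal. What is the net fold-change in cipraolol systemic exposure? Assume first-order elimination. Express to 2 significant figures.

The CYP2E1 pathway (13% of clearance) increases to 6.2× activity: 0.13 × 6.2 = 0.806.
The CYP2C8 pathway (38% of clearance) drops to 0.4× activity: 0.38 × 0.4 = 0.152.
The CYP2C19 pathway (8% of clearance) falls to 0.42× activity: 0.08 × 0.42 = 0.0336.
The remaining 41% of clearance is unaffected.
CL_new/CL_old = 0.806 + 0.152 + 0.0336 + 0.41 = 1.4016.
Because systemic exposure varies inversely with clearance, the combined effect is 1 / 1.4016 = 0.71.

0.71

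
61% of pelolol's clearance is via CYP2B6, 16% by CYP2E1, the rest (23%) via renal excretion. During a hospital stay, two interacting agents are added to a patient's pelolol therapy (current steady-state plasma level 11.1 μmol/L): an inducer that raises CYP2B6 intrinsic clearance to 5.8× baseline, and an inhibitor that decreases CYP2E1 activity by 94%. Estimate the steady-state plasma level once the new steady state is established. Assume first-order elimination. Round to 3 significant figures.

2.94 μmol/L

The CYP2B6 pathway (61% of clearance) rises to 5.8× activity: 0.61 × 5.8 = 3.538.
The CYP2E1 pathway (16% of clearance) is reduced to 0.06× activity: 0.16 × 0.06 = 0.0096.
Non-CYP routes (23%) are unchanged.
Relative clearance = 3.538 + 0.0096 + 0.23 = 3.7776.
New steady-state plasma level = 11.1 / 3.7776 = 2.94 μmol/L (concentration scales inversely with clearance).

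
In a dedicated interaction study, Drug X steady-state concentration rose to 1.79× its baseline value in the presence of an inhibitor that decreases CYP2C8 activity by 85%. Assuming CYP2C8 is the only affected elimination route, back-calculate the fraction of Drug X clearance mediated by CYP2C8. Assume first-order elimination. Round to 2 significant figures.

Let x = fm,CYP2C8. Because steady-state concentration ∝ 1/CL, relative clearance fell to 1/1.79 = 0.5587.
Setting x·0.15 + (1 − x) = 0.5587 and solving: x = (0.5587 − 1)/(0.15 − 1) = 0.52.

0.52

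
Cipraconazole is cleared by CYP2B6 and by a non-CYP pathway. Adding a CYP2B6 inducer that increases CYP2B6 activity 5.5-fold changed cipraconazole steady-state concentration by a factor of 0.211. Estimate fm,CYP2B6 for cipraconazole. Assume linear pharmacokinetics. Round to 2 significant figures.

Let fm be the CYP2B6 fraction. New clearance relative to baseline = fm × 5.5 + (1 − fm).
Steady-state concentration ratio = 1 / (new CL fraction), so new CL fraction = 1 / 0.211 = 4.739.
fm × 5.5 + 1 − fm = 4.739  ⇒  fm × (5.5 − 1) = 3.739  ⇒  fm = 0.83.

0.83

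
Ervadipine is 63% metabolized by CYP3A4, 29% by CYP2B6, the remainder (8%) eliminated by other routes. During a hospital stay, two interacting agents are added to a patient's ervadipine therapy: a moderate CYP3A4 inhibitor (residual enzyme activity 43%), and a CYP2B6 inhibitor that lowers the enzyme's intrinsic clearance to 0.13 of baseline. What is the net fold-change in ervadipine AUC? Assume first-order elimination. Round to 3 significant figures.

2.57

The CYP3A4 pathway (63% of clearance) drops to 0.43× activity: 0.63 × 0.43 = 0.2709.
The CYP2B6 pathway (29% of clearance) is reduced to 0.13× activity: 0.29 × 0.13 = 0.0377.
The remaining 8% of clearance is unaffected.
CL_new/CL_old = 0.2709 + 0.0377 + 0.08 = 0.3886.
Net AUC ratio = 1 / 0.3886 = 2.57.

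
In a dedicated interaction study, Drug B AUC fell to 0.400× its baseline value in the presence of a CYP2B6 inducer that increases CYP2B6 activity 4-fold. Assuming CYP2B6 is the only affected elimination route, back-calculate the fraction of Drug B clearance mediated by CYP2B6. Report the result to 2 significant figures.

0.50

CL'/CL = 1 / 0.400 = 2.5
4·fm + (1 − fm) = 2.5
fm = (2.5 − 1) / (4 − 1) = 0.50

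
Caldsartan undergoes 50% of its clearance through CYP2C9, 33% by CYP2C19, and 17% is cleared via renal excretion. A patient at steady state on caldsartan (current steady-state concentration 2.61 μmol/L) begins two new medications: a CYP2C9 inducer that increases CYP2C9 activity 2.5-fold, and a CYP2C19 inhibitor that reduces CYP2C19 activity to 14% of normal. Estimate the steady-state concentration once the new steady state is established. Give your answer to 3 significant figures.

1.78 μmol/L

CYP2C9: 0.5 × 2.5 = 1.25
CYP2C19: 0.33 × 0.14 = 0.0462
Other: 0.17 (unchanged)
New clearance relative to baseline: 1.25 + 0.0462 + 0.17 = 1.4662.
Dividing the baseline by the relative clearance: 2.61 / 1.4662 = 1.78 μmol/L.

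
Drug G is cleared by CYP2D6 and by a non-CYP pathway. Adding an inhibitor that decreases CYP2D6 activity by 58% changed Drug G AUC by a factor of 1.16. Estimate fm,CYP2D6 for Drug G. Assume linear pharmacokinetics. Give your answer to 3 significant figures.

0.238

Let fm be the CYP2D6 fraction. New clearance relative to baseline = fm × 0.42 + (1 − fm).
AUC ratio = 1 / (new CL fraction), so new CL fraction = 1 / 1.16 = 0.8621.
fm × 0.42 + 1 − fm = 0.8621  ⇒  fm × (0.42 − 1) = −0.1379  ⇒  fm = 0.238.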